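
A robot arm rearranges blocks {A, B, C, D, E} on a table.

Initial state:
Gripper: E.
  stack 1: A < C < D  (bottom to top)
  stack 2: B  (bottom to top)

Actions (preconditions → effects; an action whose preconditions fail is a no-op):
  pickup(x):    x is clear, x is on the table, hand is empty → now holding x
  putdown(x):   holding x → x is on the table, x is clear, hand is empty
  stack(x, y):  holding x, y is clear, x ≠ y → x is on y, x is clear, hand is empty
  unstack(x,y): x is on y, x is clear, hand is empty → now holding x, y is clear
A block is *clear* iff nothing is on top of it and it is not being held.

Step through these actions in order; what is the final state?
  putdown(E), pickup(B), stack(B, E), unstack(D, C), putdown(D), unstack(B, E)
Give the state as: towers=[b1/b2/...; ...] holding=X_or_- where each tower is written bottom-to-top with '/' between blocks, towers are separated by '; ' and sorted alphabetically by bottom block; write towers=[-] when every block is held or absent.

step 1 (putdown(E)): towers=[A/C/D; B; E] holding=-
step 2 (pickup(B)): towers=[A/C/D; E] holding=B
step 3 (stack(B, E)): towers=[A/C/D; E/B] holding=-
step 4 (unstack(D, C)): towers=[A/C; E/B] holding=D
step 5 (putdown(D)): towers=[A/C; D; E/B] holding=-
step 6 (unstack(B, E)): towers=[A/C; D; E] holding=B

towers=[A/C; D; E] holding=B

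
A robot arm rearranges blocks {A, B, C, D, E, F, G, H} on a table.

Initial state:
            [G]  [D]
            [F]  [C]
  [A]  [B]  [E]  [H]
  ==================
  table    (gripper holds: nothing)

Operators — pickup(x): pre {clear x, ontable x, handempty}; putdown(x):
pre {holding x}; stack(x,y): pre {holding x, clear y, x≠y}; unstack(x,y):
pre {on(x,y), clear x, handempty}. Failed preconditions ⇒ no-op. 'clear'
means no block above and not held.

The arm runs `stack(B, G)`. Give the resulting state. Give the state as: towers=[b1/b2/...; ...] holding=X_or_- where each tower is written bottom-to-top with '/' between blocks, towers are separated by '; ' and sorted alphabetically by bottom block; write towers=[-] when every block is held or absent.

towers=[A; B; E/F/G; H/C/D] holding=-

before: towers=[A; B; E/F/G; H/C/D] holding=-
pre[stack(B, G)]: holding(B) ✗, clear(G) ✓, B≠G ✓
holding(B) unmet → stack(B, G) is a no-op
after:  towers=[A; B; E/F/G; H/C/D] holding=-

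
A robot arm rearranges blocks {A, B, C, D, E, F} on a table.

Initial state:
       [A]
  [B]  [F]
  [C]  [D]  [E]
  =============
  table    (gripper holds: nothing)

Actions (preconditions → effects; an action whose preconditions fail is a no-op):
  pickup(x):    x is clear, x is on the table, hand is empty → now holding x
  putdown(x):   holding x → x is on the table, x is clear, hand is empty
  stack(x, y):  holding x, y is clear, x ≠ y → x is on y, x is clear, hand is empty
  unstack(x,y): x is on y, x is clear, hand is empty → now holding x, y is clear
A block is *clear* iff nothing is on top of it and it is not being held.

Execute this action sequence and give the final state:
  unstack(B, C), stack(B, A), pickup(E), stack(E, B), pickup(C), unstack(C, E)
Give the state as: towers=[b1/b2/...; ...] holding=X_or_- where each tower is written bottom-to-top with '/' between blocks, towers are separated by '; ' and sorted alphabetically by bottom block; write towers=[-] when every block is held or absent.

towers=[D/F/A/B/E] holding=C

step 1 (unstack(B, C)): towers=[C; D/F/A; E] holding=B
step 2 (stack(B, A)): towers=[C; D/F/A/B; E] holding=-
step 3 (pickup(E)): towers=[C; D/F/A/B] holding=E
step 4 (stack(E, B)): towers=[C; D/F/A/B/E] holding=-
step 5 (pickup(C)): towers=[D/F/A/B/E] holding=C
step 6 (unstack(C, E)) [no-op]: towers=[D/F/A/B/E] holding=C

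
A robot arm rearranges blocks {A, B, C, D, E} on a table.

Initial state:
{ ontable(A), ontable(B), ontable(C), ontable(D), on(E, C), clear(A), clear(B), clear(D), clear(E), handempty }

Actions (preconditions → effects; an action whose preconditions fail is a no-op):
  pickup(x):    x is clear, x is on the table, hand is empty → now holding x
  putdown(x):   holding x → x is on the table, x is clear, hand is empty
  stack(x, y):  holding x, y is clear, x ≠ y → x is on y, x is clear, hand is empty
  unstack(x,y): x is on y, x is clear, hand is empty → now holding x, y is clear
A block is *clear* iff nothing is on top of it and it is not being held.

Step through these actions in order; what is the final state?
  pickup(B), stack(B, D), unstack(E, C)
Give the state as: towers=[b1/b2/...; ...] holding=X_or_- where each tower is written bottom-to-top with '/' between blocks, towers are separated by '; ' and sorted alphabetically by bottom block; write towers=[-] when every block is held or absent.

step 1 (pickup(B)): towers=[A; C/E; D] holding=B
step 2 (stack(B, D)): towers=[A; C/E; D/B] holding=-
step 3 (unstack(E, C)): towers=[A; C; D/B] holding=E

towers=[A; C; D/B] holding=E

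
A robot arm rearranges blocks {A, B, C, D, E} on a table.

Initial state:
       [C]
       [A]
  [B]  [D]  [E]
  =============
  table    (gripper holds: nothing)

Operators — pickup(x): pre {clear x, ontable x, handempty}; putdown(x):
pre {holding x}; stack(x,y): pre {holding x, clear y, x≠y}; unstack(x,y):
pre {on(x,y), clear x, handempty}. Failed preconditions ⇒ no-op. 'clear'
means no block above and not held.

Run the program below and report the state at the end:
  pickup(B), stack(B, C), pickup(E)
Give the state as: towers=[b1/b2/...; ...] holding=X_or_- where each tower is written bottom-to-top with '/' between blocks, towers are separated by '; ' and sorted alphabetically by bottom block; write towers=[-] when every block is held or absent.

step 1 (pickup(B)): towers=[D/A/C; E] holding=B
step 2 (stack(B, C)): towers=[D/A/C/B; E] holding=-
step 3 (pickup(E)): towers=[D/A/C/B] holding=E

towers=[D/A/C/B] holding=E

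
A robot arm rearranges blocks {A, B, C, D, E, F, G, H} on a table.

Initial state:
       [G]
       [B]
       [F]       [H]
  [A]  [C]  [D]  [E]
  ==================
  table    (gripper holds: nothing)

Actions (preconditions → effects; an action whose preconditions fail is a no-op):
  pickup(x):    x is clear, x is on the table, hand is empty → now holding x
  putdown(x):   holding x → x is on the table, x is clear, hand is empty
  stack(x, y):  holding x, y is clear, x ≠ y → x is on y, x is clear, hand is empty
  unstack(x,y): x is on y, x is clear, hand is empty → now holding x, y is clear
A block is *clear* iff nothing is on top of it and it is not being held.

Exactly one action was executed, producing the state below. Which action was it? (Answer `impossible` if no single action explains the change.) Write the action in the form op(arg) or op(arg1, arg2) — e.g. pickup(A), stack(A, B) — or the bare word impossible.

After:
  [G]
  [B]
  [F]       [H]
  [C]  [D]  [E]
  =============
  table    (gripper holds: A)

target: towers=[C/F/B/G; D; E/H] holding=A
     unstack(G, B) → towers=[A; C/F/B; D; E/H] holding=G
         pickup(A) → towers=[C/F/B/G; D; E/H] holding=A  ← match
     unstack(H, E) → towers=[A; C/F/B/G; D; E] holding=H
         pickup(D) → towers=[A; C/F/B/G; E/H] holding=D

pickup(A)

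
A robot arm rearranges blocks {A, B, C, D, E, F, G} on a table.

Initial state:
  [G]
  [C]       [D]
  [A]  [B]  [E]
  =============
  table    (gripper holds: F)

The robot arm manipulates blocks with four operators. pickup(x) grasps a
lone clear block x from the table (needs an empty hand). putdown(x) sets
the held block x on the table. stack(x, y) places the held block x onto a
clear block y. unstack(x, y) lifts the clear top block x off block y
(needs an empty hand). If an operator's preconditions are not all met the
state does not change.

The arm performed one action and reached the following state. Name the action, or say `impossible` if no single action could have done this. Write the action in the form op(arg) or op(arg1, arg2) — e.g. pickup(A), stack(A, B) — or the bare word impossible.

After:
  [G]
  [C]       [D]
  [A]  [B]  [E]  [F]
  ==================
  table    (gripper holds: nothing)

target: towers=[A/C/G; B; E/D; F] holding=-
        putdown(F) → towers=[A/C/G; B; E/D; F] holding=-  ← match
       stack(F, B) → towers=[A/C/G; B/F; E/D] holding=-
       stack(F, G) → towers=[A/C/G/F; B; E/D] holding=-
       stack(F, D) → towers=[A/C/G; B; E/D/F] holding=-

putdown(F)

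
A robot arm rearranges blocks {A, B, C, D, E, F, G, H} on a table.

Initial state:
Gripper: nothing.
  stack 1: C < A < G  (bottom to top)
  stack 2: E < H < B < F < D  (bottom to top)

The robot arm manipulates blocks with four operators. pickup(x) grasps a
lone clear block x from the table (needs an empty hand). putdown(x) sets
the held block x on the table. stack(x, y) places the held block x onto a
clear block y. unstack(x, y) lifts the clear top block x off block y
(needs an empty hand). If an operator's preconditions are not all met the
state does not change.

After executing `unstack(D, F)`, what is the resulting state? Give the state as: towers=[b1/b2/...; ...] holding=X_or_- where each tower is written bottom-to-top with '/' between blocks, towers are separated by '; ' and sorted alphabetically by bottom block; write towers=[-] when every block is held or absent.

towers=[C/A/G; E/H/B/F] holding=D

before: towers=[C/A/G; E/H/B/F/D] holding=-
pre[unstack(D, F)]: on(D,F) yes, clear(D) yes, handempty yes
all met → apply unstack(D, F)
after:  towers=[C/A/G; E/H/B/F] holding=D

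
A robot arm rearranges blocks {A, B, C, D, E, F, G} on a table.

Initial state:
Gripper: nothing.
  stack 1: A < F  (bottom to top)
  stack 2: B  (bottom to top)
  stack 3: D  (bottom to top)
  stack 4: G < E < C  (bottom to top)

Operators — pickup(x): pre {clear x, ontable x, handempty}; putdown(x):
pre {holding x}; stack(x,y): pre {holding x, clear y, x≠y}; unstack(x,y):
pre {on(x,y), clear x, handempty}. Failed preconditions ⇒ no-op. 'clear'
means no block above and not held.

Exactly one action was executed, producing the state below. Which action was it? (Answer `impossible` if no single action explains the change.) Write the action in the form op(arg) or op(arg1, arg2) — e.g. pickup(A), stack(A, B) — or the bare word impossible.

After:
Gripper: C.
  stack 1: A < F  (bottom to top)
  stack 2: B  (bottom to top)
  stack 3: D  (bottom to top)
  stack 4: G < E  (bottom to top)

target: towers=[A/F; B; D; G/E] holding=C
         pickup(B) → towers=[A/F; D; G/E/C] holding=B
     unstack(F, A) → towers=[A; B; D; G/E/C] holding=F
         pickup(D) → towers=[A/F; B; G/E/C] holding=D
     unstack(C, E) → towers=[A/F; B; D; G/E] holding=C  ← match

unstack(C, E)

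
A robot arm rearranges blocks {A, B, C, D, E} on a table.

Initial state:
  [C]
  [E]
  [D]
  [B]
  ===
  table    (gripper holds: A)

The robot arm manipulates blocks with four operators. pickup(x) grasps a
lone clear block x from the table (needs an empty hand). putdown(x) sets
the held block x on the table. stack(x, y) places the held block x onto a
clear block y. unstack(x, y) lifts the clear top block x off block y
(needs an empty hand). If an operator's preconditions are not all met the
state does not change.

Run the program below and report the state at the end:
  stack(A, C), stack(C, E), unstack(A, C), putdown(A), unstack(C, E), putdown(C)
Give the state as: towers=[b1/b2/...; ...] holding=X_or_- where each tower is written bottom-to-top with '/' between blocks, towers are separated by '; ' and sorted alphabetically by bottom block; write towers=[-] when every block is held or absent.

towers=[A; B/D/E; C] holding=-

step 1 (stack(A, C)): towers=[B/D/E/C/A] holding=-
step 2 (stack(C, E)) [no-op]: towers=[B/D/E/C/A] holding=-
step 3 (unstack(A, C)): towers=[B/D/E/C] holding=A
step 4 (putdown(A)): towers=[A; B/D/E/C] holding=-
step 5 (unstack(C, E)): towers=[A; B/D/E] holding=C
step 6 (putdown(C)): towers=[A; B/D/E; C] holding=-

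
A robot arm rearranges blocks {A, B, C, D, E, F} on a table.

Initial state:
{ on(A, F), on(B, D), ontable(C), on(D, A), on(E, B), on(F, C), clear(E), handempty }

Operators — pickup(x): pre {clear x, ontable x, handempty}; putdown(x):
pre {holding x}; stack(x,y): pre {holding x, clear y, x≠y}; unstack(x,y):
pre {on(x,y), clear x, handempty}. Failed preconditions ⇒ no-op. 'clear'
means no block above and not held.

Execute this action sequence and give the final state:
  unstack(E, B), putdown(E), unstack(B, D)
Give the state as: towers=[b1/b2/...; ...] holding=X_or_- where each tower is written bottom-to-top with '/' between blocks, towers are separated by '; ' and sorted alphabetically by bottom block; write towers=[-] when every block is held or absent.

step 1 (unstack(E, B)): towers=[C/F/A/D/B] holding=E
step 2 (putdown(E)): towers=[C/F/A/D/B; E] holding=-
step 3 (unstack(B, D)): towers=[C/F/A/D; E] holding=B

towers=[C/F/A/D; E] holding=B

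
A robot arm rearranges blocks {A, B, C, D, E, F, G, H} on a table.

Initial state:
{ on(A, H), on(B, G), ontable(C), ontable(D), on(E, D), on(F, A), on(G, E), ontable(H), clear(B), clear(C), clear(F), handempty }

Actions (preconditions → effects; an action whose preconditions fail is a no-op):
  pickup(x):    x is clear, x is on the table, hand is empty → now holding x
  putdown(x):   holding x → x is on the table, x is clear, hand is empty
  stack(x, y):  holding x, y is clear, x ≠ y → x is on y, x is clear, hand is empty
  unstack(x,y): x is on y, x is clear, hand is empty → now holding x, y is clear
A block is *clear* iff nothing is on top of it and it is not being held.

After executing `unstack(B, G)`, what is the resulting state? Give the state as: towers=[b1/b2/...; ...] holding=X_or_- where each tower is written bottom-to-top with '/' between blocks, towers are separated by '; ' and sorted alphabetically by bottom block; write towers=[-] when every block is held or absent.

before: towers=[C; D/E/G/B; H/A/F] holding=-
pre[unstack(B, G)]: on(B,G) yes, clear(B) yes, handempty yes
all met → apply unstack(B, G)
after:  towers=[C; D/E/G; H/A/F] holding=B

towers=[C; D/E/G; H/A/F] holding=B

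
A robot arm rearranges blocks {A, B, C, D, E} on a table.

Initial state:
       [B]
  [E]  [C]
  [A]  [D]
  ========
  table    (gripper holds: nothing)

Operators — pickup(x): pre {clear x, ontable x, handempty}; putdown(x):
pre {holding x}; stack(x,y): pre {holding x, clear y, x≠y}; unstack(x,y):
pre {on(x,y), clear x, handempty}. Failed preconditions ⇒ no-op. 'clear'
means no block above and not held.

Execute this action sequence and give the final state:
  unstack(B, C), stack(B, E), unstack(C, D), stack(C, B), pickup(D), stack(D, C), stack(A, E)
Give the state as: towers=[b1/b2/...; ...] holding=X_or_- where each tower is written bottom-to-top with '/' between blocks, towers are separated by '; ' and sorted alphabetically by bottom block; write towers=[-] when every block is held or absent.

step 1 (unstack(B, C)): towers=[A/E; D/C] holding=B
step 2 (stack(B, E)): towers=[A/E/B; D/C] holding=-
step 3 (unstack(C, D)): towers=[A/E/B; D] holding=C
step 4 (stack(C, B)): towers=[A/E/B/C; D] holding=-
step 5 (pickup(D)): towers=[A/E/B/C] holding=D
step 6 (stack(D, C)): towers=[A/E/B/C/D] holding=-
step 7 (stack(A, E)) [no-op]: towers=[A/E/B/C/D] holding=-

towers=[A/E/B/C/D] holding=-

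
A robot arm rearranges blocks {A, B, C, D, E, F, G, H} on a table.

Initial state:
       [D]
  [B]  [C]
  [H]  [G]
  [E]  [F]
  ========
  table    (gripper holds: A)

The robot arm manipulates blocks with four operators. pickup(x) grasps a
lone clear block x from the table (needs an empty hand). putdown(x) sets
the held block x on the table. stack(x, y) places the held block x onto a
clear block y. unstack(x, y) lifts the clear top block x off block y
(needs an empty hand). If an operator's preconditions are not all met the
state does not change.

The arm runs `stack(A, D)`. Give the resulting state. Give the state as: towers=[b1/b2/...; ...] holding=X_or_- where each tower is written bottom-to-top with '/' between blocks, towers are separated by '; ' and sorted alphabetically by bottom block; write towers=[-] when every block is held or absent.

towers=[E/H/B; F/G/C/D/A] holding=-

before: towers=[E/H/B; F/G/C/D] holding=A
pre[stack(A, D)]: holding(A) yes, clear(D) yes, A≠D yes
all met → apply stack(A, D)
after:  towers=[E/H/B; F/G/C/D/A] holding=-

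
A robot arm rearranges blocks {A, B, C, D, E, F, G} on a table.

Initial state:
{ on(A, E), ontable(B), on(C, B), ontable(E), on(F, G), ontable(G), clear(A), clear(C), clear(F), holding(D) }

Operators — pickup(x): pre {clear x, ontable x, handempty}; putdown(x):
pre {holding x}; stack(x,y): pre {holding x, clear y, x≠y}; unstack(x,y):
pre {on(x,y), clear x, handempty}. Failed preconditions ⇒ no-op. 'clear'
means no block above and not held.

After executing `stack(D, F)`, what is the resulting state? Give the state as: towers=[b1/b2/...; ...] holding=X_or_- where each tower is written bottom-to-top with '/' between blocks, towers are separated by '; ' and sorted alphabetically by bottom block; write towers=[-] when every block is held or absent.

before: towers=[B/C; E/A; G/F] holding=D
pre[stack(D, F)]: holding(D) yes, clear(F) yes, D≠F yes
all met → apply stack(D, F)
after:  towers=[B/C; E/A; G/F/D] holding=-

towers=[B/C; E/A; G/F/D] holding=-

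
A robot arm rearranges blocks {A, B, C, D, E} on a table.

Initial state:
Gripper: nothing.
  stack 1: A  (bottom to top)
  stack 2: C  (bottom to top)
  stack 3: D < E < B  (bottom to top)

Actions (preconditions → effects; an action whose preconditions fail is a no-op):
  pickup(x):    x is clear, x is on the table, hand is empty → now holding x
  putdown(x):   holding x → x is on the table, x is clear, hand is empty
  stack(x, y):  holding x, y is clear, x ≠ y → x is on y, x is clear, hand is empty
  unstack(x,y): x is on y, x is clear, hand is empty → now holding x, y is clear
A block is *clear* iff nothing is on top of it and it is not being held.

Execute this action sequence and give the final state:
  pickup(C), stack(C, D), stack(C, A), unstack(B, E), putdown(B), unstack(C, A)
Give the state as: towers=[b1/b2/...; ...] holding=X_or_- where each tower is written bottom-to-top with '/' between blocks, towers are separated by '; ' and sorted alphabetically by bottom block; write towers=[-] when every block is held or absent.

step 1 (pickup(C)): towers=[A; D/E/B] holding=C
step 2 (stack(C, D)) [no-op]: towers=[A; D/E/B] holding=C
step 3 (stack(C, A)): towers=[A/C; D/E/B] holding=-
step 4 (unstack(B, E)): towers=[A/C; D/E] holding=B
step 5 (putdown(B)): towers=[A/C; B; D/E] holding=-
step 6 (unstack(C, A)): towers=[A; B; D/E] holding=C

towers=[A; B; D/E] holding=C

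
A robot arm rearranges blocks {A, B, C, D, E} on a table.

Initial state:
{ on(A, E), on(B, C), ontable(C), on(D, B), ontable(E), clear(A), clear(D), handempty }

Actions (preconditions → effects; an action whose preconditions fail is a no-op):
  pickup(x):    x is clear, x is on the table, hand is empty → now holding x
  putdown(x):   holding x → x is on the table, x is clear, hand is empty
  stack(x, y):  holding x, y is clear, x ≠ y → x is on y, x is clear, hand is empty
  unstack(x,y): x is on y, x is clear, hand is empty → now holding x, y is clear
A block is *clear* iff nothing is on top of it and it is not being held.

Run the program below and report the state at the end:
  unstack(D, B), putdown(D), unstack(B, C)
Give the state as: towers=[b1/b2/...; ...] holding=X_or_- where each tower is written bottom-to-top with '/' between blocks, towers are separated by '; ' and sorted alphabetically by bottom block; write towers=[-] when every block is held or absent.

towers=[C; D; E/A] holding=B

step 1 (unstack(D, B)): towers=[C/B; E/A] holding=D
step 2 (putdown(D)): towers=[C/B; D; E/A] holding=-
step 3 (unstack(B, C)): towers=[C; D; E/A] holding=B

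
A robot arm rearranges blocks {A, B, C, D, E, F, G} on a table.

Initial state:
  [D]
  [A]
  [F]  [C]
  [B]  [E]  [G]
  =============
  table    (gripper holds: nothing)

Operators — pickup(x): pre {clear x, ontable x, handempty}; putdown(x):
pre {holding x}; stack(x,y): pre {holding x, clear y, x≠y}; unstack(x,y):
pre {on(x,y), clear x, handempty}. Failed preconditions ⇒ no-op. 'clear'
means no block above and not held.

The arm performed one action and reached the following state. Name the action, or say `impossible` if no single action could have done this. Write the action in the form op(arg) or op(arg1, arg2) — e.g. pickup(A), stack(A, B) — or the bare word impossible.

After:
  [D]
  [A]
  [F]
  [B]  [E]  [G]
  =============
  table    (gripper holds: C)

target: towers=[B/F/A/D; E; G] holding=C
         pickup(G) → towers=[B/F/A/D; E/C] holding=G
     unstack(D, A) → towers=[B/F/A; E/C; G] holding=D
     unstack(C, E) → towers=[B/F/A/D; E; G] holding=C  ← match

unstack(C, E)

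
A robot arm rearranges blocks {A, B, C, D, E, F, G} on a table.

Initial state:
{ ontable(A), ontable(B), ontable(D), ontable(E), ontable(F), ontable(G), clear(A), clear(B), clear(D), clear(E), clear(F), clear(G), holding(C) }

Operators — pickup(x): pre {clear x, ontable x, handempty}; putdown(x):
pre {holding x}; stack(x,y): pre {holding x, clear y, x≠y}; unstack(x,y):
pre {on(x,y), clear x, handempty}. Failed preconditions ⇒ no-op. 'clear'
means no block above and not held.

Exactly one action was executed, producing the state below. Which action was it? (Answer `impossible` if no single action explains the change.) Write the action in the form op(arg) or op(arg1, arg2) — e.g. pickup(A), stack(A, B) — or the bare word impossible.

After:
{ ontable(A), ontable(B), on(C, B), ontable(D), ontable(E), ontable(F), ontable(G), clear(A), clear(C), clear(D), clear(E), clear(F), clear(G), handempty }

stack(C, B)

target: towers=[A; B/C; D; E; F; G] holding=-
        putdown(C) → towers=[A; B; C; D; E; F; G] holding=-
       stack(C, B) → towers=[A; B/C; D; E; F; G] holding=-  ← match
       stack(C, F) → towers=[A; B; D; E; F/C; G] holding=-
       stack(C, G) → towers=[A; B; D; E; F; G/C] holding=-
       stack(C, D) → towers=[A; B; D/C; E; F; G] holding=-
       stack(C, A) → towers=[A/C; B; D; E; F; G] holding=-
       stack(C, E) → towers=[A; B; D; E/C; F; G] holding=-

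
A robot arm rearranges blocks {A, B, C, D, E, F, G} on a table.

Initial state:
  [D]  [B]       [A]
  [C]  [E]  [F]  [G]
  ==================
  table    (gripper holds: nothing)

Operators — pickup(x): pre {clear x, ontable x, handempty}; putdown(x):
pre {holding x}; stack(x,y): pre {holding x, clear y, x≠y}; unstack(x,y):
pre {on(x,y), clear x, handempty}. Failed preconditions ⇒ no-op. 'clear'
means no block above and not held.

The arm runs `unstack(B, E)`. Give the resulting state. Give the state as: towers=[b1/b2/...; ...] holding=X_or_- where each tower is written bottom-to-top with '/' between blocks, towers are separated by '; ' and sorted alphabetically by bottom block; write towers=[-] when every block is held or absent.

towers=[C/D; E; F; G/A] holding=B

before: towers=[C/D; E/B; F; G/A] holding=-
pre[unstack(B, E)]: on(B,E) ok, clear(B) ok, handempty ok
all met → apply unstack(B, E)
after:  towers=[C/D; E; F; G/A] holding=B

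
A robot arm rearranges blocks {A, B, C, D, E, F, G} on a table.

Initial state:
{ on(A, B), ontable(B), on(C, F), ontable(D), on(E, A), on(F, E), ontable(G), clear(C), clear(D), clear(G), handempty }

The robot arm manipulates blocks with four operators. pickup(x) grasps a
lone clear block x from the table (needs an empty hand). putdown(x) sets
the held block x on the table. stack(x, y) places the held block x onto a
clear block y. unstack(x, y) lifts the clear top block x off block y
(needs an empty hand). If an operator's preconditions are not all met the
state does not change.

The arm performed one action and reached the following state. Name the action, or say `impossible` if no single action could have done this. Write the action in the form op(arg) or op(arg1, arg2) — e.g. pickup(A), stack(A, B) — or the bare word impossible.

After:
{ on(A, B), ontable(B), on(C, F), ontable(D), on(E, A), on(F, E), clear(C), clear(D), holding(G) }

target: towers=[B/A/E/F/C; D] holding=G
         pickup(G) → towers=[B/A/E/F/C; D] holding=G  ← match
         pickup(D) → towers=[B/A/E/F/C; G] holding=D
     unstack(C, F) → towers=[B/A/E/F; D; G] holding=C

pickup(G)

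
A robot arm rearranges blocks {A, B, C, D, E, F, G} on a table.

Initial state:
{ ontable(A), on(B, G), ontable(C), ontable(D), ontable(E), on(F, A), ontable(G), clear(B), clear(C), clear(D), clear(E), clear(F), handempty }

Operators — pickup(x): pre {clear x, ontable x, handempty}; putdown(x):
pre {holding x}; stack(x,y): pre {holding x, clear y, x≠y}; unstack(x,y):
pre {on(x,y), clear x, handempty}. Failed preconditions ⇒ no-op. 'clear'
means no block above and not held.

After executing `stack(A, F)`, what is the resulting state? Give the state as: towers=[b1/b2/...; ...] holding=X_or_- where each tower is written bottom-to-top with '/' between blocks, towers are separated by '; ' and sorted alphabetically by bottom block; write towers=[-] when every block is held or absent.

towers=[A/F; C; D; E; G/B] holding=-

before: towers=[A/F; C; D; E; G/B] holding=-
pre[stack(A, F)]: holding(A) fail, clear(F) ok, A≠F ok
holding(A) unmet → stack(A, F) is a no-op
after:  towers=[A/F; C; D; E; G/B] holding=-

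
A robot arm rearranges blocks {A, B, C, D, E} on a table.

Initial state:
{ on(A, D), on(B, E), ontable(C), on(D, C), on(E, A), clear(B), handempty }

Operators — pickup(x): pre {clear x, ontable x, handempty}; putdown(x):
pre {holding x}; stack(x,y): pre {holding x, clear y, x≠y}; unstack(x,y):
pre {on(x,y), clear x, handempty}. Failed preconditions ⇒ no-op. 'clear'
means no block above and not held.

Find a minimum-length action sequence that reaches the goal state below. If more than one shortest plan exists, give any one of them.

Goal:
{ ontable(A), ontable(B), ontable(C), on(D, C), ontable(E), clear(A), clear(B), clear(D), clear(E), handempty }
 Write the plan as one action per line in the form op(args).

step 1 (unstack(B, E)): towers=[C/D/A/E] holding=B
step 2 (putdown(B)): towers=[B; C/D/A/E] holding=-
step 3 (unstack(E, A)): towers=[B; C/D/A] holding=E
step 4 (putdown(E)): towers=[B; C/D/A; E] holding=-
step 5 (unstack(A, D)): towers=[B; C/D; E] holding=A
step 6 (putdown(A)): towers=[A; B; C/D; E] holding=-
goal check: towers=[A; B; C/D; E] holding=- — reached (length 6, optimal by BFS)

unstack(B, E)
putdown(B)
unstack(E, A)
putdown(E)
unstack(A, D)
putdown(A)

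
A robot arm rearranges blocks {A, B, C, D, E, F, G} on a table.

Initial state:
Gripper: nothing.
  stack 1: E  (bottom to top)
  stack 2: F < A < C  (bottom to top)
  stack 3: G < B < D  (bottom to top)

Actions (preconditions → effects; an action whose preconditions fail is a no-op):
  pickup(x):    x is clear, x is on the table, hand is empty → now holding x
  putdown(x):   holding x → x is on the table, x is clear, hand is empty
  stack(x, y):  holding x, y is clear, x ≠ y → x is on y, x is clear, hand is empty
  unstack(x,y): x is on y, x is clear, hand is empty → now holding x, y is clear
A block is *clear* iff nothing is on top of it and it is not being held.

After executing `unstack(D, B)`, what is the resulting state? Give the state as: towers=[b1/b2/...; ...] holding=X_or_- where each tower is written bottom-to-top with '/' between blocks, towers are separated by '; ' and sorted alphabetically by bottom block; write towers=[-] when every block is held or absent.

towers=[E; F/A/C; G/B] holding=D

before: towers=[E; F/A/C; G/B/D] holding=-
pre[unstack(D, B)]: on(D,B) yes, clear(D) yes, handempty yes
all met → apply unstack(D, B)
after:  towers=[E; F/A/C; G/B] holding=D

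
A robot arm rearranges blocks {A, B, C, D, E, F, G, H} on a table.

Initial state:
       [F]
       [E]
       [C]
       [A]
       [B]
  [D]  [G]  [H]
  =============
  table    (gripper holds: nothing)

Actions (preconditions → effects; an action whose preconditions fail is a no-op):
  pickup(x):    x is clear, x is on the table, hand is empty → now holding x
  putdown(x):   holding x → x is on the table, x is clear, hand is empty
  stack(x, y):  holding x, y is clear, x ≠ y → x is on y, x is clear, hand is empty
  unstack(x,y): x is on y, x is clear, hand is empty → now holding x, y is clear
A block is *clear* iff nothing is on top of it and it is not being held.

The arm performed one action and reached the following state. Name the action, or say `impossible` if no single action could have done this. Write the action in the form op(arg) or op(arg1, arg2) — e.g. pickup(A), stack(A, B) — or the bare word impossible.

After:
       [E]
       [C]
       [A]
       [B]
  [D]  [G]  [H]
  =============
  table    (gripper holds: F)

target: towers=[D; G/B/A/C/E; H] holding=F
         pickup(H) → towers=[D; G/B/A/C/E/F] holding=H
     unstack(F, E) → towers=[D; G/B/A/C/E; H] holding=F  ← match
         pickup(D) → towers=[G/B/A/C/E/F; H] holding=D

unstack(F, E)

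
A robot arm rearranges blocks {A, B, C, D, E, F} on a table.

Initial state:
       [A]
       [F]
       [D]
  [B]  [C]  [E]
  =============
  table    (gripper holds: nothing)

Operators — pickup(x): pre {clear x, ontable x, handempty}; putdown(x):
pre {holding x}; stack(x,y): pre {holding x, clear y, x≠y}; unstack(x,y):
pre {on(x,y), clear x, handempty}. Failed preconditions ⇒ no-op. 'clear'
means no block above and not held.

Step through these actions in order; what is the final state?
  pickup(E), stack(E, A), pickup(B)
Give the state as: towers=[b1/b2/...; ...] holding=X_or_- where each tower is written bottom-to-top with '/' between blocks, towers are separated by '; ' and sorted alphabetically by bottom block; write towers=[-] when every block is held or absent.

towers=[C/D/F/A/E] holding=B

step 1 (pickup(E)): towers=[B; C/D/F/A] holding=E
step 2 (stack(E, A)): towers=[B; C/D/F/A/E] holding=-
step 3 (pickup(B)): towers=[C/D/F/A/E] holding=B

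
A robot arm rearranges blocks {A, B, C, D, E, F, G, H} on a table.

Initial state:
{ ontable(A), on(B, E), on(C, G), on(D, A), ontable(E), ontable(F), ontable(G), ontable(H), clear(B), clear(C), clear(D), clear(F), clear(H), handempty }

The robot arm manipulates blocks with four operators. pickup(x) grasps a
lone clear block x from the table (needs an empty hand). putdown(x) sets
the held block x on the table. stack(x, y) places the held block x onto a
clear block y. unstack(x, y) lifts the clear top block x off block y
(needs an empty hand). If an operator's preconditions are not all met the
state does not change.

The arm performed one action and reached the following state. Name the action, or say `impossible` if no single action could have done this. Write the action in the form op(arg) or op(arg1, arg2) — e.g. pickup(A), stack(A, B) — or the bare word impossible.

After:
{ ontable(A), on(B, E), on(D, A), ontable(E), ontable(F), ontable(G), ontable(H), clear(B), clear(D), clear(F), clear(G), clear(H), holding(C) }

target: towers=[A/D; E/B; F; G; H] holding=C
         pickup(H) → towers=[A/D; E/B; F; G/C] holding=H
     unstack(B, E) → towers=[A/D; E; F; G/C; H] holding=B
         pickup(F) → towers=[A/D; E/B; G/C; H] holding=F
     unstack(D, A) → towers=[A; E/B; F; G/C; H] holding=D
     unstack(C, G) → towers=[A/D; E/B; F; G; H] holding=C  ← match

unstack(C, G)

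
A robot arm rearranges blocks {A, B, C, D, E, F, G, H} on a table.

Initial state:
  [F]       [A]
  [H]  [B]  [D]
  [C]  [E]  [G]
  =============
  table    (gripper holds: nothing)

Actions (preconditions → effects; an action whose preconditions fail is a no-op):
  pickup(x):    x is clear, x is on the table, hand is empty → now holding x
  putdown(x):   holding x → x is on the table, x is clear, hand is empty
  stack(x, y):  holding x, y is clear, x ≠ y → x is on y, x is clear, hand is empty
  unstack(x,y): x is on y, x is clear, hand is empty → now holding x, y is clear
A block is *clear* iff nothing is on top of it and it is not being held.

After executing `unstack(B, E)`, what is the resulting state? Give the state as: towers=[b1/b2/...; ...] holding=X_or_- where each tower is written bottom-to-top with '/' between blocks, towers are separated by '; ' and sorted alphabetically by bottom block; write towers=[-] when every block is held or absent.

towers=[C/H/F; E; G/D/A] holding=B

before: towers=[C/H/F; E/B; G/D/A] holding=-
pre[unstack(B, E)]: on(B,E) ok, clear(B) ok, handempty ok
all met → apply unstack(B, E)
after:  towers=[C/H/F; E; G/D/A] holding=B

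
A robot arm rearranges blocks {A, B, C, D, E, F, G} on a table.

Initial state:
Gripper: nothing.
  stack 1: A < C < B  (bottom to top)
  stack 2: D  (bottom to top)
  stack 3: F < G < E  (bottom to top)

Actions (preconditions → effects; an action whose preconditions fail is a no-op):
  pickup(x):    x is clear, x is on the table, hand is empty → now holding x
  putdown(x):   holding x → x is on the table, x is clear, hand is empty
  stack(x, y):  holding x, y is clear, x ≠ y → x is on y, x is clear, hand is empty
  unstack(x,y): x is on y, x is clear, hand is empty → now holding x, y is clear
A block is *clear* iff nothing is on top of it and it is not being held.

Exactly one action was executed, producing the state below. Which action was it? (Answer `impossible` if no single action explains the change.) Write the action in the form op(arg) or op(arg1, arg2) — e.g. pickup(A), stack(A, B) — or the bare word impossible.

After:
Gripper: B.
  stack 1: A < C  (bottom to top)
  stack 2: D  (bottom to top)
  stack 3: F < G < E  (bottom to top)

unstack(B, C)

target: towers=[A/C; D; F/G/E] holding=B
     unstack(B, C) → towers=[A/C; D; F/G/E] holding=B  ← match
         pickup(D) → towers=[A/C/B; F/G/E] holding=D
     unstack(E, G) → towers=[A/C/B; D; F/G] holding=E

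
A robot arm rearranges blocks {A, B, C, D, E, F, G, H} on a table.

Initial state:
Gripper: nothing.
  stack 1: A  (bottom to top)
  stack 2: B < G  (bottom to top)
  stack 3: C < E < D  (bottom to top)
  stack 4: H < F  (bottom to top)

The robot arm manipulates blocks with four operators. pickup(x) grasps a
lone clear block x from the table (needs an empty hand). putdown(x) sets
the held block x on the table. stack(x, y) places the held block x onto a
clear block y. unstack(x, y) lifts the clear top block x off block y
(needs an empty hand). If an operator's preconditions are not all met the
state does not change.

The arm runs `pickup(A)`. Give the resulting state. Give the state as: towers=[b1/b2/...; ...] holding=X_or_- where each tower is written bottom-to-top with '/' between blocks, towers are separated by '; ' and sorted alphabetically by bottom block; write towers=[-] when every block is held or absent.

towers=[B/G; C/E/D; H/F] holding=A

before: towers=[A; B/G; C/E/D; H/F] holding=-
pre[pickup(A)]: clear(A) yes, ontable(A) yes, handempty yes
all met → apply pickup(A)
after:  towers=[B/G; C/E/D; H/F] holding=A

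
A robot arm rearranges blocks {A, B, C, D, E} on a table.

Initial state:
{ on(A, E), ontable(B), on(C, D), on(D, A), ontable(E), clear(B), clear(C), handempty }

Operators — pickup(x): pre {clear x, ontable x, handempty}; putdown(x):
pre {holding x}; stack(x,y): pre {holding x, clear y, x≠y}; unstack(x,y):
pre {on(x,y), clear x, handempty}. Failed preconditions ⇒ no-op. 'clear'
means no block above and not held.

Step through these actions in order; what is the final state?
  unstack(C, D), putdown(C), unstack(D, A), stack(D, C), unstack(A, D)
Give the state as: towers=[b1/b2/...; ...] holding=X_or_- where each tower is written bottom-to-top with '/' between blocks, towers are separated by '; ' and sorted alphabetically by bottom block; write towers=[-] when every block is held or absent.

towers=[B; C/D; E/A] holding=-

step 1 (unstack(C, D)): towers=[B; E/A/D] holding=C
step 2 (putdown(C)): towers=[B; C; E/A/D] holding=-
step 3 (unstack(D, A)): towers=[B; C; E/A] holding=D
step 4 (stack(D, C)): towers=[B; C/D; E/A] holding=-
step 5 (unstack(A, D)) [no-op]: towers=[B; C/D; E/A] holding=-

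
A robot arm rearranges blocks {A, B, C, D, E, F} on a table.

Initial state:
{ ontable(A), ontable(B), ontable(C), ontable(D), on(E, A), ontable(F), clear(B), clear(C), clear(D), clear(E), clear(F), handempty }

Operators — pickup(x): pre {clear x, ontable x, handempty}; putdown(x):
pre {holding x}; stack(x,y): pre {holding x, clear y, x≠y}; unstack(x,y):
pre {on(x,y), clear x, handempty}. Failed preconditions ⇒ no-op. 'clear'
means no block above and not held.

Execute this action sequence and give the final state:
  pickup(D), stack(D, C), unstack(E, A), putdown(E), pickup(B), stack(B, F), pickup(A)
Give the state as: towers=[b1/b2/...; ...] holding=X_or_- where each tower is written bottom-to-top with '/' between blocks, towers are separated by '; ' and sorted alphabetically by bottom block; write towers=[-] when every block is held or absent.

step 1 (pickup(D)): towers=[A/E; B; C; F] holding=D
step 2 (stack(D, C)): towers=[A/E; B; C/D; F] holding=-
step 3 (unstack(E, A)): towers=[A; B; C/D; F] holding=E
step 4 (putdown(E)): towers=[A; B; C/D; E; F] holding=-
step 5 (pickup(B)): towers=[A; C/D; E; F] holding=B
step 6 (stack(B, F)): towers=[A; C/D; E; F/B] holding=-
step 7 (pickup(A)): towers=[C/D; E; F/B] holding=A

towers=[C/D; E; F/B] holding=A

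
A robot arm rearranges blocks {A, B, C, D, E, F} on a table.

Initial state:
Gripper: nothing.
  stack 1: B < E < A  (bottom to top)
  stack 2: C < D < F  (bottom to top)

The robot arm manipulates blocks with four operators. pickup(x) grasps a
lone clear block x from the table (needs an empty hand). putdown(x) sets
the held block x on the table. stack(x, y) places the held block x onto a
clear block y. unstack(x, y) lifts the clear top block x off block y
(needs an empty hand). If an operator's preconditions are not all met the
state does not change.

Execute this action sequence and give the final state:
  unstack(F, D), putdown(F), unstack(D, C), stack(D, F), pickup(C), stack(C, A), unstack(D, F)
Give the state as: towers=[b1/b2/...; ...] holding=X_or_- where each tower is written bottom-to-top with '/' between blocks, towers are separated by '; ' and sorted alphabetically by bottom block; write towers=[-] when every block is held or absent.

towers=[B/E/A/C; F] holding=D

step 1 (unstack(F, D)): towers=[B/E/A; C/D] holding=F
step 2 (putdown(F)): towers=[B/E/A; C/D; F] holding=-
step 3 (unstack(D, C)): towers=[B/E/A; C; F] holding=D
step 4 (stack(D, F)): towers=[B/E/A; C; F/D] holding=-
step 5 (pickup(C)): towers=[B/E/A; F/D] holding=C
step 6 (stack(C, A)): towers=[B/E/A/C; F/D] holding=-
step 7 (unstack(D, F)): towers=[B/E/A/C; F] holding=D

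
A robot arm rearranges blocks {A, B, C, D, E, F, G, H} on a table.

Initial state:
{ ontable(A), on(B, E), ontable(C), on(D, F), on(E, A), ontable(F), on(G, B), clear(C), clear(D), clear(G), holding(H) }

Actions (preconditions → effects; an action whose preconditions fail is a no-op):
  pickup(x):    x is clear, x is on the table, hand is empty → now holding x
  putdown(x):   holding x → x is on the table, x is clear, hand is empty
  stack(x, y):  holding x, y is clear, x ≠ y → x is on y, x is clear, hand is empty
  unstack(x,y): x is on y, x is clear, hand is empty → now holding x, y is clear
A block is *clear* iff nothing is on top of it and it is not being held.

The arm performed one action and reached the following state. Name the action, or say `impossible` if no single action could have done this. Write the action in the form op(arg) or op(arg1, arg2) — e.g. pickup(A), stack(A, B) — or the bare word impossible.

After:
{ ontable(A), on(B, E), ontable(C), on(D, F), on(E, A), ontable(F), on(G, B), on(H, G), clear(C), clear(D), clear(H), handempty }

target: towers=[A/E/B/G/H; C; F/D] holding=-
        putdown(H) → towers=[A/E/B/G; C; F/D; H] holding=-
       stack(H, G) → towers=[A/E/B/G/H; C; F/D] holding=-  ← match
       stack(H, D) → towers=[A/E/B/G; C; F/D/H] holding=-
       stack(H, C) → towers=[A/E/B/G; C/H; F/D] holding=-

stack(H, G)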